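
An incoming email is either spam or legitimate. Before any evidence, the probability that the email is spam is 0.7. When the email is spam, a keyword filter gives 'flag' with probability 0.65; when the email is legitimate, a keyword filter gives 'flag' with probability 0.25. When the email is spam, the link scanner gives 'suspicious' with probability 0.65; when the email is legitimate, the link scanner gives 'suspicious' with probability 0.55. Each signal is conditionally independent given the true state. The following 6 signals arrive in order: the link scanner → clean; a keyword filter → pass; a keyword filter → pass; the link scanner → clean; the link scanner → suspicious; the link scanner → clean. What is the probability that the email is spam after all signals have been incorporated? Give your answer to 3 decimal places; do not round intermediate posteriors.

0.220

After the link scanner='clean': P(spam) = 0.35·0.7000 / (0.35·0.7000 + 0.45·0.3000) ≈ 0.6447
After a keyword filter='pass': P(spam) = 0.35·0.6447 / (0.35·0.6447 + 0.75·0.3553) ≈ 0.4586
After a keyword filter='pass': P(spam) = 0.35·0.4586 / (0.35·0.4586 + 0.75·0.5414) ≈ 0.2833
After the link scanner='clean': P(spam) = 0.35·0.2833 / (0.35·0.2833 + 0.45·0.7167) ≈ 0.2351
After the link scanner='suspicious': P(spam) = 0.65·0.2351 / (0.65·0.2351 + 0.55·0.7649) ≈ 0.2665
After the link scanner='clean': P(spam) = 0.35·0.2665 / (0.35·0.2665 + 0.45·0.7335) ≈ 0.2203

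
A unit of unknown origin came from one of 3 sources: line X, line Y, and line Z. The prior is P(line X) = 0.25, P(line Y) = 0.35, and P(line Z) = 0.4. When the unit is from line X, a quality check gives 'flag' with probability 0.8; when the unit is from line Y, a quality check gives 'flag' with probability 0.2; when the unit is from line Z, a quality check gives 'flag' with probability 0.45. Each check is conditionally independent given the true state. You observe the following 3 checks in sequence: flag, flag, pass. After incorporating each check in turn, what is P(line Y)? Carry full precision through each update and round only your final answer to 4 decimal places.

0.1276

After 'flag': normaliser = 0.8·0.2500 + 0.2·0.3500 + 0.45·0.4000; P(line X) ≈ 0.4444, P(line Y) ≈ 0.1556, P(line Z) ≈ 0.4000
After 'flag': normaliser = 0.8·0.4444 + 0.2·0.1556 + 0.45·0.4000; P(line X) ≈ 0.6275, P(line Y) ≈ 0.0549, P(line Z) ≈ 0.3176
After 'pass': normaliser = 0.2·0.6275 + 0.8·0.0549 + 0.55·0.3176; P(line X) ≈ 0.3647, P(line Y) ≈ 0.1276, P(line Z) ≈ 0.5077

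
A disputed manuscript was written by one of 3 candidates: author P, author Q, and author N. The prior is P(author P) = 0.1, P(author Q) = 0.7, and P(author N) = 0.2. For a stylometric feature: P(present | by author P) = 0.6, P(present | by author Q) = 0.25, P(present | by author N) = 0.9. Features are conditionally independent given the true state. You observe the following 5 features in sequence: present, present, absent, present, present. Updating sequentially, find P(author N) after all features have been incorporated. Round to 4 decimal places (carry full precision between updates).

After 'present': normaliser = 0.6·0.1000 + 0.25·0.7000 + 0.9·0.2000; P(author P) ≈ 0.1446, P(author Q) ≈ 0.4217, P(author N) ≈ 0.4337
After 'present': normaliser = 0.6·0.1446 + 0.25·0.4217 + 0.9·0.4337; P(author P) ≈ 0.1489, P(author Q) ≈ 0.1810, P(author N) ≈ 0.6701
After 'absent': normaliser = 0.4·0.1489 + 0.75·0.1810 + 0.1·0.6701; P(author P) ≈ 0.2271, P(author Q) ≈ 0.5174, P(author N) ≈ 0.2555
After 'present': normaliser = 0.6·0.2271 + 0.25·0.5174 + 0.9·0.2555; P(author P) ≈ 0.2750, P(author Q) ≈ 0.2611, P(author N) ≈ 0.4640
After 'present': normaliser = 0.6·0.2750 + 0.25·0.2611 + 0.9·0.4640; P(author P) ≈ 0.2547, P(author Q) ≈ 0.1007, P(author N) ≈ 0.6446

0.6446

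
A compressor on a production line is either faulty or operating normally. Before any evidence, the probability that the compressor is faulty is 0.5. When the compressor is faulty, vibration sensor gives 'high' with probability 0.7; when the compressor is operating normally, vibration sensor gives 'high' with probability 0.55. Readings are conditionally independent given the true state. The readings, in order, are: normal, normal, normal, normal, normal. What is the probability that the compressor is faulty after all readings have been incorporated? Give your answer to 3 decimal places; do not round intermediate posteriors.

After 'normal': P(faulty) = 0.3·0.5000 / (0.3·0.5000 + 0.45·0.5000) ≈ 0.4000
After 'normal': P(faulty) = 0.3·0.4000 / (0.3·0.4000 + 0.45·0.6000) ≈ 0.3077
After 'normal': P(faulty) = 0.3·0.3077 / (0.3·0.3077 + 0.45·0.6923) ≈ 0.2286
After 'normal': P(faulty) = 0.3·0.2286 / (0.3·0.2286 + 0.45·0.7714) ≈ 0.1649
After 'normal': P(faulty) = 0.3·0.1649 / (0.3·0.1649 + 0.45·0.8351) ≈ 0.1164

0.116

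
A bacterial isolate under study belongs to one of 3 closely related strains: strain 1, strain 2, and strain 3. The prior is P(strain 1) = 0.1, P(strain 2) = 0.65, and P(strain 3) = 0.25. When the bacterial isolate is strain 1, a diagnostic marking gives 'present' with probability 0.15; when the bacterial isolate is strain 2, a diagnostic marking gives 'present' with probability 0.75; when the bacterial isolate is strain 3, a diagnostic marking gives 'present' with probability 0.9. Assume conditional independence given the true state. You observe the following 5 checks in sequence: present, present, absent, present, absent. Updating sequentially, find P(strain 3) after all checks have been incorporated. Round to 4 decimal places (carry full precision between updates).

Each posterior becomes the prior for the next update.
After 'present': normaliser = 0.15·0.1000 + 0.75·0.6500 + 0.9·0.2500; P(strain 1) ≈ 0.0206, P(strain 2) ≈ 0.6701, P(strain 3) ≈ 0.3093
After 'present': normaliser = 0.15·0.0206 + 0.75·0.6701 + 0.9·0.3093; P(strain 1) ≈ 0.0039, P(strain 2) ≈ 0.6410, P(strain 3) ≈ 0.3550
After 'absent': normaliser = 0.85·0.0039 + 0.25·0.6410 + 0.1·0.3550; P(strain 1) ≈ 0.0168, P(strain 2) ≈ 0.8049, P(strain 3) ≈ 0.1783
After 'present': normaliser = 0.15·0.0168 + 0.75·0.8049 + 0.9·0.1783; P(strain 1) ≈ 0.0033, P(strain 2) ≈ 0.7874, P(strain 3) ≈ 0.2093
After 'absent': normaliser = 0.85·0.0033 + 0.25·0.7874 + 0.1·0.2093; P(strain 1) ≈ 0.0127, P(strain 2) ≈ 0.8924, P(strain 3) ≈ 0.0949

0.0949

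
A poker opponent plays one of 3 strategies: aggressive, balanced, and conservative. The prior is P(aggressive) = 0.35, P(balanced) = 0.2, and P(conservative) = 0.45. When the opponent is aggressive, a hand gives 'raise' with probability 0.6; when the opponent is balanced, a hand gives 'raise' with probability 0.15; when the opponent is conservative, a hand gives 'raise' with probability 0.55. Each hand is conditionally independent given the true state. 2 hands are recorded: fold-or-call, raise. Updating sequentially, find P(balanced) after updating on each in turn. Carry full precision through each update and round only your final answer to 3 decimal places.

0.115

After 'fold-or-call': normaliser = 0.4·0.3500 + 0.85·0.2000 + 0.45·0.4500; P(aggressive) ≈ 0.2732, P(balanced) ≈ 0.3317, P(conservative) ≈ 0.3951
After 'raise': normaliser = 0.6·0.2732 + 0.15·0.3317 + 0.55·0.3951; P(aggressive) ≈ 0.3803, P(balanced) ≈ 0.1154, P(conservative) ≈ 0.5042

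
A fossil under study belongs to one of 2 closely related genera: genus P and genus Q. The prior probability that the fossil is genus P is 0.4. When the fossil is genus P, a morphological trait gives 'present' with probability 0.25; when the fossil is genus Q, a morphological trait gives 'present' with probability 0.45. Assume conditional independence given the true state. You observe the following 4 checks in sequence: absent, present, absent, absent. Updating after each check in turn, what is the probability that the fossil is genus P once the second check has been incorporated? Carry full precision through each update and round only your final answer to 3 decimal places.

After 'absent': P(genus P) = 0.75·0.4000 / (0.75·0.4000 + 0.55·0.6000) ≈ 0.4762
After 'present': P(genus P) = 0.25·0.4762 / (0.25·0.4762 + 0.45·0.5238) ≈ 0.3356

0.336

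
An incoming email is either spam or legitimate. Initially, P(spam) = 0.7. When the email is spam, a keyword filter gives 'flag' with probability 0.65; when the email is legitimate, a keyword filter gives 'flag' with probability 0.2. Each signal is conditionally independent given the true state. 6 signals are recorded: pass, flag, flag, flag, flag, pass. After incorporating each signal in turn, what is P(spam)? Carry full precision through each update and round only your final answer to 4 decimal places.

0.9803

Each posterior becomes the prior for the next update.
After 'pass': P(spam) = 0.35·0.7000 / (0.35·0.7000 + 0.8·0.3000) ≈ 0.5052
After 'flag': P(spam) = 0.65·0.5052 / (0.65·0.5052 + 0.2·0.4948) ≈ 0.7684
After 'flag': P(spam) = 0.65·0.7684 / (0.65·0.7684 + 0.2·0.2316) ≈ 0.9151
After 'flag': P(spam) = 0.65·0.9151 / (0.65·0.9151 + 0.2·0.0849) ≈ 0.9723
After 'flag': P(spam) = 0.65·0.9723 / (0.65·0.9723 + 0.2·0.0277) ≈ 0.9913
After 'pass': P(spam) = 0.35·0.9913 / (0.35·0.9913 + 0.8·0.0087) ≈ 0.9803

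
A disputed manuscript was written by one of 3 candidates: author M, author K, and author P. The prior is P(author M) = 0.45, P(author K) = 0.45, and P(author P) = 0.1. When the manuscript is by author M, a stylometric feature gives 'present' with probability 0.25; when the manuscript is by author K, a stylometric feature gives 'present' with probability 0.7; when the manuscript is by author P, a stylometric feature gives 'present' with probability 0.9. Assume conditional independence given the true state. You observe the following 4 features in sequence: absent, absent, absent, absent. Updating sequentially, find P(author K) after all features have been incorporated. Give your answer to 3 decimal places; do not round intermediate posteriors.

0.025

Each posterior becomes the prior for the next update.
After 'absent': normaliser = 0.75·0.4500 + 0.3·0.4500 + 0.1·0.1000; P(author M) ≈ 0.6995, P(author K) ≈ 0.2798, P(author P) ≈ 0.0207
After 'absent': normaliser = 0.75·0.6995 + 0.3·0.2798 + 0.1·0.0207; P(author M) ≈ 0.8591, P(author K) ≈ 0.1375, P(author P) ≈ 0.0034
After 'absent': normaliser = 0.75·0.8591 + 0.3·0.1375 + 0.1·0.0034; P(author M) ≈ 0.9394, P(author K) ≈ 0.0601, P(author P) ≈ 0.0005
After 'absent': normaliser = 0.75·0.9394 + 0.3·0.0601 + 0.1·0.0005; P(author M) ≈ 0.9750, P(author K) ≈ 0.0250, P(author P) ≈ 0.0001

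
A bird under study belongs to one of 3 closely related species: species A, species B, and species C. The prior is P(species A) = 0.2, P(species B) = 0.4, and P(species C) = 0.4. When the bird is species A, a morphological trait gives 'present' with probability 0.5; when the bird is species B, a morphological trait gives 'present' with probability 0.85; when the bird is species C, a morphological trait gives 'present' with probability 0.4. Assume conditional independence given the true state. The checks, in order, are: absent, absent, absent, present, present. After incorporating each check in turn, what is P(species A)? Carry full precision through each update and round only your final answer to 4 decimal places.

0.2969

After 'absent': normaliser = 0.5·0.2000 + 0.15·0.4000 + 0.6·0.4000; P(species A) ≈ 0.2500, P(species B) ≈ 0.1500, P(species C) ≈ 0.6000
After 'absent': normaliser = 0.5·0.2500 + 0.15·0.1500 + 0.6·0.6000; P(species A) ≈ 0.2463, P(species B) ≈ 0.0443, P(species C) ≈ 0.7094
After 'absent': normaliser = 0.5·0.2463 + 0.15·0.0443 + 0.6·0.7094; P(species A) ≈ 0.2217, P(species B) ≈ 0.0120, P(species C) ≈ 0.7663
After 'present': normaliser = 0.5·0.2217 + 0.85·0.0120 + 0.4·0.7663; P(species A) ≈ 0.2593, P(species B) ≈ 0.0238, P(species C) ≈ 0.7169
After 'present': normaliser = 0.5·0.2593 + 0.85·0.0238 + 0.4·0.7169; P(species A) ≈ 0.2969, P(species B) ≈ 0.0463, P(species C) ≈ 0.6567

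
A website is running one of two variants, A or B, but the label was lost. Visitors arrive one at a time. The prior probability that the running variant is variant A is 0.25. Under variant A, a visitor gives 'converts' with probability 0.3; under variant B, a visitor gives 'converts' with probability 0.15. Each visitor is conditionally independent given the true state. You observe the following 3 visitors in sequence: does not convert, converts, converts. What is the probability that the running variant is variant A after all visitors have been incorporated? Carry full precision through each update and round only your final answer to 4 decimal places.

After 'does not convert': P(A) = 0.7·0.2500 / (0.7·0.2500 + 0.85·0.7500) ≈ 0.2154
After 'converts': P(A) = 0.3·0.2154 / (0.3·0.2154 + 0.15·0.7846) ≈ 0.3544
After 'converts': P(A) = 0.3·0.3544 / (0.3·0.3544 + 0.15·0.6456) ≈ 0.5234

0.5234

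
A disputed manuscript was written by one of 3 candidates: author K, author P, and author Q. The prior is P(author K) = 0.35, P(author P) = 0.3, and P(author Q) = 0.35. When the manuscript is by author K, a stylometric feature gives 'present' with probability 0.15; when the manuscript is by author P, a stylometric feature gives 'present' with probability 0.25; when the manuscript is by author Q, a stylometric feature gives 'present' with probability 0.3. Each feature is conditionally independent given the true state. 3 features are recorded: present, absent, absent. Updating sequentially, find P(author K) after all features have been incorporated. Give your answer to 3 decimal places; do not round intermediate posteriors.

0.288

Apply Bayes' rule sequentially, carrying P(author K) forward.
After 'present': normaliser = 0.15·0.3500 + 0.25·0.3000 + 0.3·0.3500; P(author K) ≈ 0.2258, P(author P) ≈ 0.3226, P(author Q) ≈ 0.4516
After 'absent': normaliser = 0.85·0.2258 + 0.75·0.3226 + 0.7·0.4516; P(author K) ≈ 0.2559, P(author P) ≈ 0.3226, P(author Q) ≈ 0.4215
After 'absent': normaliser = 0.85·0.2559 + 0.75·0.3226 + 0.7·0.4215; P(author K) ≈ 0.2883, P(author P) ≈ 0.3206, P(author Q) ≈ 0.3911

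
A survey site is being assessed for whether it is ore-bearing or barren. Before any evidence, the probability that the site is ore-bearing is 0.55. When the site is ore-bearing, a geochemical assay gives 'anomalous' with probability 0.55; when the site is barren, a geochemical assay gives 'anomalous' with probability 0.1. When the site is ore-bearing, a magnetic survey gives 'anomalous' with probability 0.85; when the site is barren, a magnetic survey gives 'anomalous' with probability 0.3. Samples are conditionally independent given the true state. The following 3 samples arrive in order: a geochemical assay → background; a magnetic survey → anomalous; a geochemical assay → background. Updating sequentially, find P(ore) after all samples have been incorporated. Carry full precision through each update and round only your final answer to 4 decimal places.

Apply Bayes' rule sequentially, carrying P(ore) forward.
After a geochemical assay='background': P(ore) = 0.45·0.5500 / (0.45·0.5500 + 0.9·0.4500) ≈ 0.3793
After a magnetic survey='anomalous': P(ore) = 0.85·0.3793 / (0.85·0.3793 + 0.3·0.6207) ≈ 0.6339
After a geochemical assay='background': P(ore) = 0.45·0.6339 / (0.45·0.6339 + 0.9·0.3661) ≈ 0.4640

0.4640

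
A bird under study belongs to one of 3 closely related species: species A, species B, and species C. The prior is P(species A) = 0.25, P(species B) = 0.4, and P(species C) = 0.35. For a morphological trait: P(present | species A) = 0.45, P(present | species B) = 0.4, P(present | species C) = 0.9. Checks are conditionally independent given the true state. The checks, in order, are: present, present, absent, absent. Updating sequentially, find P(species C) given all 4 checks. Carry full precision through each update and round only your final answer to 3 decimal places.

0.069

After 'present': normaliser = 0.45·0.2500 + 0.4·0.4000 + 0.9·0.3500; P(species A) ≈ 0.1915, P(species B) ≈ 0.2723, P(species C) ≈ 0.5362
After 'present': normaliser = 0.45·0.1915 + 0.4·0.2723 + 0.9·0.5362; P(species A) ≈ 0.1272, P(species B) ≈ 0.1608, P(species C) ≈ 0.7121
After 'absent': normaliser = 0.55·0.1272 + 0.6·0.1608 + 0.1·0.7121; P(species A) ≈ 0.2944, P(species B) ≈ 0.4059, P(species C) ≈ 0.2997
After 'absent': normaliser = 0.55·0.2944 + 0.6·0.4059 + 0.1·0.2997; P(species A) ≈ 0.3718, P(species B) ≈ 0.5594, P(species C) ≈ 0.0688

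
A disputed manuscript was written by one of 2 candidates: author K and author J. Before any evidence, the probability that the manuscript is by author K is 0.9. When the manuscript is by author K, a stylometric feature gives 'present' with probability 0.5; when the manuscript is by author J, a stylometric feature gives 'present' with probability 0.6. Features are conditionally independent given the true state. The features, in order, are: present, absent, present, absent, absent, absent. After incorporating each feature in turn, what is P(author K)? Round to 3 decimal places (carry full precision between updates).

0.938

Apply Bayes' rule sequentially, carrying P(author K) forward.
After 'present': P(author K) = 0.5·0.9000 / (0.5·0.9000 + 0.6·0.1000) ≈ 0.8824
After 'absent': P(author K) = 0.5·0.8824 / (0.5·0.8824 + 0.4·0.1176) ≈ 0.9036
After 'present': P(author K) = 0.5·0.9036 / (0.5·0.9036 + 0.6·0.0964) ≈ 0.8865
After 'absent': P(author K) = 0.5·0.8865 / (0.5·0.8865 + 0.4·0.1135) ≈ 0.9071
After 'absent': P(author K) = 0.5·0.9071 / (0.5·0.9071 + 0.4·0.0929) ≈ 0.9243
After 'absent': P(author K) = 0.5·0.9243 / (0.5·0.9243 + 0.4·0.0757) ≈ 0.9385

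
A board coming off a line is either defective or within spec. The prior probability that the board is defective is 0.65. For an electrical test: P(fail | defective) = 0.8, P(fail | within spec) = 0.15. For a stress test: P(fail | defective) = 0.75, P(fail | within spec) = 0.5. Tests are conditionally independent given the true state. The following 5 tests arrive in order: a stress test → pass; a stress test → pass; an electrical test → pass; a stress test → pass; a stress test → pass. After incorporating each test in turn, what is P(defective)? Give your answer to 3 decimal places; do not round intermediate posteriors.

Each posterior becomes the prior for the next update.
After a stress test='pass': P(defective) = 0.25·0.6500 / (0.25·0.6500 + 0.5·0.3500) ≈ 0.4815
After a stress test='pass': P(defective) = 0.25·0.4815 / (0.25·0.4815 + 0.5·0.5185) ≈ 0.3171
After an electrical test='pass': P(defective) = 0.2·0.3171 / (0.2·0.3171 + 0.85·0.6829) ≈ 0.0985
After a stress test='pass': P(defective) = 0.25·0.0985 / (0.25·0.0985 + 0.5·0.9015) ≈ 0.0518
After a stress test='pass': P(defective) = 0.25·0.0518 / (0.25·0.0518 + 0.5·0.9482) ≈ 0.0266

0.027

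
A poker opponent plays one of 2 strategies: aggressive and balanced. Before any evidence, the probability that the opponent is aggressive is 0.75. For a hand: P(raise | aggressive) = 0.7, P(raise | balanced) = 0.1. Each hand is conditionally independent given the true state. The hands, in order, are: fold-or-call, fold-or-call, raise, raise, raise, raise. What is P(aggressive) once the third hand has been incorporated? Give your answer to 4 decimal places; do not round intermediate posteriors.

After 'fold-or-call': P(aggressive) = 0.3·0.7500 / (0.3·0.7500 + 0.9·0.2500) ≈ 0.5000
After 'fold-or-call': P(aggressive) = 0.3·0.5000 / (0.3·0.5000 + 0.9·0.5000) ≈ 0.2500
After 'raise': P(aggressive) = 0.7·0.2500 / (0.7·0.2500 + 0.1·0.7500) ≈ 0.7000

0.7000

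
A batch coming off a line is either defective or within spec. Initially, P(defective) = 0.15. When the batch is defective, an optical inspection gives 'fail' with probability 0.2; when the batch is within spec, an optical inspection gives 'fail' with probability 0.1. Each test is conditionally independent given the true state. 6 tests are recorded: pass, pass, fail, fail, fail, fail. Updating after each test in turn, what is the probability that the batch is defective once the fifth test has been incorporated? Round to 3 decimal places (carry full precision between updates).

After 'pass': P(defective) = 0.8·0.1500 / (0.8·0.1500 + 0.9·0.8500) ≈ 0.1356
After 'pass': P(defective) = 0.8·0.1356 / (0.8·0.1356 + 0.9·0.8644) ≈ 0.1224
After 'fail': P(defective) = 0.2·0.1224 / (0.2·0.1224 + 0.1·0.8776) ≈ 0.2181
After 'fail': P(defective) = 0.2·0.2181 / (0.2·0.2181 + 0.1·0.7819) ≈ 0.3580
After 'fail': P(defective) = 0.2·0.3580 / (0.2·0.3580 + 0.1·0.6420) ≈ 0.5273

0.527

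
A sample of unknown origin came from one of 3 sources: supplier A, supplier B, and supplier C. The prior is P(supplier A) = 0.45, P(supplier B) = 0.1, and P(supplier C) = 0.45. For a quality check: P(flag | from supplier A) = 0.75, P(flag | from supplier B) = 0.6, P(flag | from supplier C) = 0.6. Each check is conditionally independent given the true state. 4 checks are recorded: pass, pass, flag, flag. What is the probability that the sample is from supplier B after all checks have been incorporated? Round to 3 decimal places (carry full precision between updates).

Apply Bayes' rule sequentially, carrying P(supplier B) forward.
After 'pass': normaliser = 0.25·0.4500 + 0.4·0.1000 + 0.4·0.4500; P(supplier A) ≈ 0.3383, P(supplier B) ≈ 0.1203, P(supplier C) ≈ 0.5414
After 'pass': normaliser = 0.25·0.3383 + 0.4·0.1203 + 0.4·0.5414; P(supplier A) ≈ 0.2422, P(supplier B) ≈ 0.1378, P(supplier C) ≈ 0.6200
After 'flag': normaliser = 0.75·0.2422 + 0.6·0.1378 + 0.6·0.6200; P(supplier A) ≈ 0.2855, P(supplier B) ≈ 0.1299, P(supplier C) ≈ 0.5846
After 'flag': normaliser = 0.75·0.2855 + 0.6·0.1299 + 0.6·0.5846; P(supplier A) ≈ 0.3331, P(supplier B) ≈ 0.1213, P(supplier C) ≈ 0.5457

0.121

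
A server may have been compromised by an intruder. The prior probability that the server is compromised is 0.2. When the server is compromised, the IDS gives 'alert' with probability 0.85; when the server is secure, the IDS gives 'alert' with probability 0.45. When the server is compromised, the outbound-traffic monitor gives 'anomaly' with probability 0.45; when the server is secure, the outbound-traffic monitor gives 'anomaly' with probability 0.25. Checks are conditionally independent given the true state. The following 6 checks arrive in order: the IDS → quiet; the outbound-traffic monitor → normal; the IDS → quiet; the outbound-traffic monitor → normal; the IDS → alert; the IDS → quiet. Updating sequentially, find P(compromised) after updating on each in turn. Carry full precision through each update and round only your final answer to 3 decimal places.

0.005

After the IDS='quiet': P(compromised) = 0.15·0.2000 / (0.15·0.2000 + 0.55·0.8000) ≈ 0.0638
After the outbound-traffic monitor='normal': P(compromised) = 0.55·0.0638 / (0.55·0.0638 + 0.75·0.9362) ≈ 0.0476
After the IDS='quiet': P(compromised) = 0.15·0.0476 / (0.15·0.0476 + 0.55·0.9524) ≈ 0.0135
After the outbound-traffic monitor='normal': P(compromised) = 0.55·0.0135 / (0.55·0.0135 + 0.75·0.9865) ≈ 0.0099
After the IDS='alert': P(compromised) = 0.85·0.0099 / (0.85·0.0099 + 0.45·0.9901) ≈ 0.0185
After the IDS='quiet': P(compromised) = 0.15·0.0185 / (0.15·0.0185 + 0.55·0.9815) ≈ 0.0051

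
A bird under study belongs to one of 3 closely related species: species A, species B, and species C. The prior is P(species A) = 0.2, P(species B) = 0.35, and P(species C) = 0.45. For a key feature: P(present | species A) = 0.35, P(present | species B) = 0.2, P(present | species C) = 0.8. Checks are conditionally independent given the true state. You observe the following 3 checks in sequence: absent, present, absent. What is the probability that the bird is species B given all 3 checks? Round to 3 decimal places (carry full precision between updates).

After 'absent': normaliser = 0.65·0.2000 + 0.8·0.3500 + 0.2·0.4500; P(species A) ≈ 0.2600, P(species B) ≈ 0.5600, P(species C) ≈ 0.1800
After 'present': normaliser = 0.35·0.2600 + 0.2·0.5600 + 0.8·0.1800; P(species A) ≈ 0.2622, P(species B) ≈ 0.3228, P(species C) ≈ 0.4150
After 'absent': normaliser = 0.65·0.2622 + 0.8·0.3228 + 0.2·0.4150; P(species A) ≈ 0.3331, P(species B) ≈ 0.5046, P(species C) ≈ 0.1622

0.505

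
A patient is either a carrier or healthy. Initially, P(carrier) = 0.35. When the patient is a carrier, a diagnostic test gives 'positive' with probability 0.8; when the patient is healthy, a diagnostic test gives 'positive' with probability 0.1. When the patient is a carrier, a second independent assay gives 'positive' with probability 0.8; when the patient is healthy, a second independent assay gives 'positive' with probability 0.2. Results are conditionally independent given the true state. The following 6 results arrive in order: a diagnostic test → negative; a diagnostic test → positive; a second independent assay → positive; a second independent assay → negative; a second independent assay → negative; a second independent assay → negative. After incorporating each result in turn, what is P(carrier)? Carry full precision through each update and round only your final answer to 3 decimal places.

0.056

After a diagnostic test='negative': P(carrier) = 0.2·0.3500 / (0.2·0.3500 + 0.9·0.6500) ≈ 0.1069
After a diagnostic test='positive': P(carrier) = 0.8·0.1069 / (0.8·0.1069 + 0.1·0.8931) ≈ 0.4891
After a second independent assay='positive': P(carrier) = 0.8·0.4891 / (0.8·0.4891 + 0.2·0.5109) ≈ 0.7929
After a second independent assay='negative': P(carrier) = 0.2·0.7929 / (0.2·0.7929 + 0.8·0.2071) ≈ 0.4891
After a second independent assay='negative': P(carrier) = 0.2·0.4891 / (0.2·0.4891 + 0.8·0.5109) ≈ 0.1931
After a second independent assay='negative': P(carrier) = 0.2·0.1931 / (0.2·0.1931 + 0.8·0.8069) ≈ 0.0565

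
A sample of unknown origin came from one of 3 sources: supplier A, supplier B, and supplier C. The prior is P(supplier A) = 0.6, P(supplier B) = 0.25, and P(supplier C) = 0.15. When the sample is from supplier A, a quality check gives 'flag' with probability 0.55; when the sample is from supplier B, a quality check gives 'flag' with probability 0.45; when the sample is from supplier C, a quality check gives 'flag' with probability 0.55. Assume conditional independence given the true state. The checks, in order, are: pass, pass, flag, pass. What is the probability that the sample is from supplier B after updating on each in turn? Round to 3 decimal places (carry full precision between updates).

0.332

Apply Bayes' rule sequentially, carrying P(supplier B) forward.
After 'pass': normaliser = 0.45·0.6000 + 0.55·0.2500 + 0.45·0.1500; P(supplier A) ≈ 0.5684, P(supplier B) ≈ 0.2895, P(supplier C) ≈ 0.1421
After 'pass': normaliser = 0.45·0.5684 + 0.55·0.2895 + 0.45·0.1421; P(supplier A) ≈ 0.5341, P(supplier B) ≈ 0.3324, P(supplier C) ≈ 0.1335
After 'flag': normaliser = 0.55·0.5341 + 0.45·0.3324 + 0.55·0.1335; P(supplier A) ≈ 0.5684, P(supplier B) ≈ 0.2895, P(supplier C) ≈ 0.1421
After 'pass': normaliser = 0.45·0.5684 + 0.55·0.2895 + 0.45·0.1421; P(supplier A) ≈ 0.5341, P(supplier B) ≈ 0.3324, P(supplier C) ≈ 0.1335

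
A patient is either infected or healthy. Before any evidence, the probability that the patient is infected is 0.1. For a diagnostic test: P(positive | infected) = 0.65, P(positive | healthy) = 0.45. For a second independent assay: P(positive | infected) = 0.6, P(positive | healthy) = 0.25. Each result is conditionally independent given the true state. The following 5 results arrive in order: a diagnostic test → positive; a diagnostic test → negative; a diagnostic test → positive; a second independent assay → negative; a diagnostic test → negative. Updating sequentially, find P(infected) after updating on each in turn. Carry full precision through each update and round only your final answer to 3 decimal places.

0.048

After a diagnostic test='positive': P(infected) = 0.65·0.1000 / (0.65·0.1000 + 0.45·0.9000) ≈ 0.1383
After a diagnostic test='negative': P(infected) = 0.35·0.1383 / (0.35·0.1383 + 0.55·0.8617) ≈ 0.0927
After a diagnostic test='positive': P(infected) = 0.65·0.0927 / (0.65·0.0927 + 0.45·0.9073) ≈ 0.1286
After a second independent assay='negative': P(infected) = 0.4·0.1286 / (0.4·0.1286 + 0.75·0.8714) ≈ 0.0729
After a diagnostic test='negative': P(infected) = 0.35·0.0729 / (0.35·0.0729 + 0.55·0.9271) ≈ 0.0477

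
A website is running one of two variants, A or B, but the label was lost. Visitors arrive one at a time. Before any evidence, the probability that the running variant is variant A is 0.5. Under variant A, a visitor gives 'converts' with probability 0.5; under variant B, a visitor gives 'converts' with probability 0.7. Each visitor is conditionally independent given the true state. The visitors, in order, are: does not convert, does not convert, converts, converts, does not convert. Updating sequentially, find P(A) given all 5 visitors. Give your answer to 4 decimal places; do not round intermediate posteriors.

After 'does not convert': P(A) = 0.5·0.5000 / (0.5·0.5000 + 0.3·0.5000) ≈ 0.6250
After 'does not convert': P(A) = 0.5·0.6250 / (0.5·0.6250 + 0.3·0.3750) ≈ 0.7353
After 'converts': P(A) = 0.5·0.7353 / (0.5·0.7353 + 0.7·0.2647) ≈ 0.6649
After 'converts': P(A) = 0.5·0.6649 / (0.5·0.6649 + 0.7·0.3351) ≈ 0.5863
After 'does not convert': P(A) = 0.5·0.5863 / (0.5·0.5863 + 0.3·0.4137) ≈ 0.7026

0.7026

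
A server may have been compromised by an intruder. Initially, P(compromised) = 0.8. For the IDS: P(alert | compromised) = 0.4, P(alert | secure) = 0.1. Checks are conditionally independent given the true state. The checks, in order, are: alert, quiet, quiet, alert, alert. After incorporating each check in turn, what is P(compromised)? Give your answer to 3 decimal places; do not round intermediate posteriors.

After 'alert': P(compromised) = 0.4·0.8000 / (0.4·0.8000 + 0.1·0.2000) ≈ 0.9412
After 'quiet': P(compromised) = 0.6·0.9412 / (0.6·0.9412 + 0.9·0.0588) ≈ 0.9143
After 'quiet': P(compromised) = 0.6·0.9143 / (0.6·0.9143 + 0.9·0.0857) ≈ 0.8767
After 'alert': P(compromised) = 0.4·0.8767 / (0.4·0.8767 + 0.1·0.1233) ≈ 0.9660
After 'alert': P(compromised) = 0.4·0.9660 / (0.4·0.9660 + 0.1·0.0340) ≈ 0.9913

0.991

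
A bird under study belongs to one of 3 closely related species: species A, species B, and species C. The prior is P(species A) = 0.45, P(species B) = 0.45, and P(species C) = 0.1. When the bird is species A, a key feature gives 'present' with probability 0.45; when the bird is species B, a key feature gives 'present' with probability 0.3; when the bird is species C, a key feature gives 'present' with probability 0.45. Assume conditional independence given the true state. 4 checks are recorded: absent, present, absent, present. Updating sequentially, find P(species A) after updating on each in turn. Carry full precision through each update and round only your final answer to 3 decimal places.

After 'absent': normaliser = 0.55·0.4500 + 0.7·0.4500 + 0.55·0.1000; P(species A) ≈ 0.4008, P(species B) ≈ 0.5101, P(species C) ≈ 0.0891
After 'present': normaliser = 0.45·0.4008 + 0.3·0.5101 + 0.45·0.0891; P(species A) ≈ 0.4829, P(species B) ≈ 0.4098, P(species C) ≈ 0.1073
After 'absent': normaliser = 0.55·0.4829 + 0.7·0.4098 + 0.55·0.1073; P(species A) ≈ 0.4344, P(species B) ≈ 0.4691, P(species C) ≈ 0.0965
After 'present': normaliser = 0.45·0.4344 + 0.3·0.4691 + 0.45·0.0965; P(species A) ≈ 0.5149, P(species B) ≈ 0.3707, P(species C) ≈ 0.1144

0.515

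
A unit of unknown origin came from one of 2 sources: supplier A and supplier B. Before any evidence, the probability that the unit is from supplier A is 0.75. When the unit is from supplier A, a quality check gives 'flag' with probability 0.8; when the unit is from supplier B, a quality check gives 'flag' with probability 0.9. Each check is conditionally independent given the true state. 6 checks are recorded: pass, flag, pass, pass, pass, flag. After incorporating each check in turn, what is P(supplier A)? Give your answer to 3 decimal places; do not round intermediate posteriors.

After 'pass': P(supplier A) = 0.2·0.7500 / (0.2·0.7500 + 0.1·0.2500) ≈ 0.8571
After 'flag': P(supplier A) = 0.8·0.8571 / (0.8·0.8571 + 0.9·0.1429) ≈ 0.8421
After 'pass': P(supplier A) = 0.2·0.8421 / (0.2·0.8421 + 0.1·0.1579) ≈ 0.9143
After 'pass': P(supplier A) = 0.2·0.9143 / (0.2·0.9143 + 0.1·0.0857) ≈ 0.9552
After 'pass': P(supplier A) = 0.2·0.9552 / (0.2·0.9552 + 0.1·0.0448) ≈ 0.9771
After 'flag': P(supplier A) = 0.8·0.9771 / (0.8·0.9771 + 0.9·0.0229) ≈ 0.9743

0.974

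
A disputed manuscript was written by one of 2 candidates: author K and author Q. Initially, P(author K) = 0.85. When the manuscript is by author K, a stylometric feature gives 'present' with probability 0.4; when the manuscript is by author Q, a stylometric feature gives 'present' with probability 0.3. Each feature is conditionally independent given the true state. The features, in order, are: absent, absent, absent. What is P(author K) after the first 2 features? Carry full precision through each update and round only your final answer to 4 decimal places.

0.8063

After 'absent': P(author K) = 0.6·0.8500 / (0.6·0.8500 + 0.7·0.1500) ≈ 0.8293
After 'absent': P(author K) = 0.6·0.8293 / (0.6·0.8293 + 0.7·0.1707) ≈ 0.8063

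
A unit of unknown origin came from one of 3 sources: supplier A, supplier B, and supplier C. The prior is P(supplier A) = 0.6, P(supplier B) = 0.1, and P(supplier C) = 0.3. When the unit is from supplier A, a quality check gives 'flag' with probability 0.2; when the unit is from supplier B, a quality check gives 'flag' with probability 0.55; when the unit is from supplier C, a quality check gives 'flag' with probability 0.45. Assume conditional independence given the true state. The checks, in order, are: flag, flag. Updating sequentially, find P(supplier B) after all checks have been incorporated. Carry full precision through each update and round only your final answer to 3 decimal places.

Apply Bayes' rule sequentially, carrying P(supplier B) forward.
After 'flag': normaliser = 0.2·0.6000 + 0.55·0.1000 + 0.45·0.3000; P(supplier A) ≈ 0.3871, P(supplier B) ≈ 0.1774, P(supplier C) ≈ 0.4355
After 'flag': normaliser = 0.2·0.3871 + 0.55·0.1774 + 0.45·0.4355; P(supplier A) ≈ 0.2087, P(supplier B) ≈ 0.2630, P(supplier C) ≈ 0.5283

0.263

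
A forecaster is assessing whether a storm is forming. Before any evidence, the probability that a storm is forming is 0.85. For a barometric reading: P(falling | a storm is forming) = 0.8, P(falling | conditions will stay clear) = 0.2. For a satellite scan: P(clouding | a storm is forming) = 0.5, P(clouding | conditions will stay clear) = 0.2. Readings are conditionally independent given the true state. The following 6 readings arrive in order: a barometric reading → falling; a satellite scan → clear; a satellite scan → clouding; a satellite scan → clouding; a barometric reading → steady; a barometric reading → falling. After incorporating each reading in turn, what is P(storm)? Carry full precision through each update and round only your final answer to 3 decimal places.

0.989

After a barometric reading='falling': P(storm) = 0.8·0.8500 / (0.8·0.8500 + 0.2·0.1500) ≈ 0.9577
After a satellite scan='clear': P(storm) = 0.5·0.9577 / (0.5·0.9577 + 0.8·0.0423) ≈ 0.9341
After a satellite scan='clouding': P(storm) = 0.5·0.9341 / (0.5·0.9341 + 0.2·0.0659) ≈ 0.9725
After a satellite scan='clouding': P(storm) = 0.5·0.9725 / (0.5·0.9725 + 0.2·0.0275) ≈ 0.9888
After a barometric reading='steady': P(storm) = 0.2·0.9888 / (0.2·0.9888 + 0.8·0.0112) ≈ 0.9568
After a barometric reading='falling': P(storm) = 0.8·0.9568 / (0.8·0.9568 + 0.2·0.0432) ≈ 0.9888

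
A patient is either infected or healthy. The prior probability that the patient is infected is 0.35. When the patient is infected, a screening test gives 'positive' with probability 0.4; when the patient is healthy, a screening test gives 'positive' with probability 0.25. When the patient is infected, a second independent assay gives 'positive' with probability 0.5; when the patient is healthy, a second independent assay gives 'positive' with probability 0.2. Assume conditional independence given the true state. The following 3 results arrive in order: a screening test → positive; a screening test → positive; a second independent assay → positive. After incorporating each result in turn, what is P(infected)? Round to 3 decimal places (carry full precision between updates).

0.775

After a screening test='positive': P(infected) = 0.4·0.3500 / (0.4·0.3500 + 0.25·0.6500) ≈ 0.4628
After a screening test='positive': P(infected) = 0.4·0.4628 / (0.4·0.4628 + 0.25·0.5372) ≈ 0.5796
After a second independent assay='positive': P(infected) = 0.5·0.5796 / (0.5·0.5796 + 0.2·0.4204) ≈ 0.7751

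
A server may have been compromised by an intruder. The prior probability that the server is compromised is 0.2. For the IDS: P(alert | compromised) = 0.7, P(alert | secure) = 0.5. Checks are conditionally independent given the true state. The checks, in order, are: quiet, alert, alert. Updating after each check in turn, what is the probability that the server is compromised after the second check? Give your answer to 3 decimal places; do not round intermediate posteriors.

0.174

After 'quiet': P(compromised) = 0.3·0.2000 / (0.3·0.2000 + 0.5·0.8000) ≈ 0.1304
After 'alert': P(compromised) = 0.7·0.1304 / (0.7·0.1304 + 0.5·0.8696) ≈ 0.1736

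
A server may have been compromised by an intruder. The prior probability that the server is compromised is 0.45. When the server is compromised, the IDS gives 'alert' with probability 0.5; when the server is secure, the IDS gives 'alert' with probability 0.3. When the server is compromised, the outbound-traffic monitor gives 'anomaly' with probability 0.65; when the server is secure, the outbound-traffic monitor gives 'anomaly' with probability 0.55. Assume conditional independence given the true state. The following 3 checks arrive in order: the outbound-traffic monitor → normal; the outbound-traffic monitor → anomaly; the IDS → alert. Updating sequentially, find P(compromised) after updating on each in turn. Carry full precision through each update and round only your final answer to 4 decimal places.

After the outbound-traffic monitor='normal': P(compromised) = 0.35·0.4500 / (0.35·0.4500 + 0.45·0.5500) ≈ 0.3889
After the outbound-traffic monitor='anomaly': P(compromised) = 0.65·0.3889 / (0.65·0.3889 + 0.55·0.6111) ≈ 0.4292
After the IDS='alert': P(compromised) = 0.5·0.4292 / (0.5·0.4292 + 0.3·0.5708) ≈ 0.5562

0.5562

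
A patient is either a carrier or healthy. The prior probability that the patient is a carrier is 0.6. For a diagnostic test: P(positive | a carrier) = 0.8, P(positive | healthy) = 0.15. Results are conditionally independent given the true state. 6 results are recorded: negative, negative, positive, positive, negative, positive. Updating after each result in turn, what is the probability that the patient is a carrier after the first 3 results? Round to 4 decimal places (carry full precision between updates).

0.3070

Each posterior becomes the prior for the next update.
After 'negative': P(carrier) = 0.2·0.6000 / (0.2·0.6000 + 0.85·0.4000) ≈ 0.2609
After 'negative': P(carrier) = 0.2·0.2609 / (0.2·0.2609 + 0.85·0.7391) ≈ 0.0767
After 'positive': P(carrier) = 0.8·0.0767 / (0.8·0.0767 + 0.15·0.9233) ≈ 0.3070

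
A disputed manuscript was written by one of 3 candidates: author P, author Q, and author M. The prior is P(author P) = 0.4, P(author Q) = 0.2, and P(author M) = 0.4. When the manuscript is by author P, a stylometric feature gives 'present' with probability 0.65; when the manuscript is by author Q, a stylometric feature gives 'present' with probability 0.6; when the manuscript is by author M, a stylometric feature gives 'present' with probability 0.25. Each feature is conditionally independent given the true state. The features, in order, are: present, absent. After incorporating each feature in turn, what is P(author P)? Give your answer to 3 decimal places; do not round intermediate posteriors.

0.425

After 'present': normaliser = 0.65·0.4000 + 0.6·0.2000 + 0.25·0.4000; P(author P) ≈ 0.5417, P(author Q) ≈ 0.2500, P(author M) ≈ 0.2083
After 'absent': normaliser = 0.35·0.5417 + 0.4·0.2500 + 0.75·0.2083; P(author P) ≈ 0.4252, P(author Q) ≈ 0.2243, P(author M) ≈ 0.3505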